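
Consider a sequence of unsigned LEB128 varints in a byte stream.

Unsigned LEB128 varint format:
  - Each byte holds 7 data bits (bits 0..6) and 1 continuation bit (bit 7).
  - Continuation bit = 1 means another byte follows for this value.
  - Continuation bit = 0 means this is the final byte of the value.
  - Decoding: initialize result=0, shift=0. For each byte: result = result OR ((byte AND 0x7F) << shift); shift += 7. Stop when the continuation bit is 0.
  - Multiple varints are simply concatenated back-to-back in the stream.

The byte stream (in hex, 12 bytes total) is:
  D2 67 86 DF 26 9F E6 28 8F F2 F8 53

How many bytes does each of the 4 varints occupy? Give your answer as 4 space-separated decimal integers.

  byte[0]=0xD2 cont=1 payload=0x52=82: acc |= 82<<0 -> acc=82 shift=7
  byte[1]=0x67 cont=0 payload=0x67=103: acc |= 103<<7 -> acc=13266 shift=14 [end]
Varint 1: bytes[0:2] = D2 67 -> value 13266 (2 byte(s))
  byte[2]=0x86 cont=1 payload=0x06=6: acc |= 6<<0 -> acc=6 shift=7
  byte[3]=0xDF cont=1 payload=0x5F=95: acc |= 95<<7 -> acc=12166 shift=14
  byte[4]=0x26 cont=0 payload=0x26=38: acc |= 38<<14 -> acc=634758 shift=21 [end]
Varint 2: bytes[2:5] = 86 DF 26 -> value 634758 (3 byte(s))
  byte[5]=0x9F cont=1 payload=0x1F=31: acc |= 31<<0 -> acc=31 shift=7
  byte[6]=0xE6 cont=1 payload=0x66=102: acc |= 102<<7 -> acc=13087 shift=14
  byte[7]=0x28 cont=0 payload=0x28=40: acc |= 40<<14 -> acc=668447 shift=21 [end]
Varint 3: bytes[5:8] = 9F E6 28 -> value 668447 (3 byte(s))
  byte[8]=0x8F cont=1 payload=0x0F=15: acc |= 15<<0 -> acc=15 shift=7
  byte[9]=0xF2 cont=1 payload=0x72=114: acc |= 114<<7 -> acc=14607 shift=14
  byte[10]=0xF8 cont=1 payload=0x78=120: acc |= 120<<14 -> acc=1980687 shift=21
  byte[11]=0x53 cont=0 payload=0x53=83: acc |= 83<<21 -> acc=176044303 shift=28 [end]
Varint 4: bytes[8:12] = 8F F2 F8 53 -> value 176044303 (4 byte(s))

Answer: 2 3 3 4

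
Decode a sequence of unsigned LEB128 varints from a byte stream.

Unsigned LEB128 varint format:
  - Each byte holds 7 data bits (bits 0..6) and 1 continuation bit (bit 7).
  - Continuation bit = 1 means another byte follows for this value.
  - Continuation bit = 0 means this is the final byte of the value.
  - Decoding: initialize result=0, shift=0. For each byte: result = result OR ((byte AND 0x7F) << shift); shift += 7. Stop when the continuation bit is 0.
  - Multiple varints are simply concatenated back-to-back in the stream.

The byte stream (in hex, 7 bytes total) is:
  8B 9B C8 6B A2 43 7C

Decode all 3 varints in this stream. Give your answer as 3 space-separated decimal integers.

  byte[0]=0x8B cont=1 payload=0x0B=11: acc |= 11<<0 -> acc=11 shift=7
  byte[1]=0x9B cont=1 payload=0x1B=27: acc |= 27<<7 -> acc=3467 shift=14
  byte[2]=0xC8 cont=1 payload=0x48=72: acc |= 72<<14 -> acc=1183115 shift=21
  byte[3]=0x6B cont=0 payload=0x6B=107: acc |= 107<<21 -> acc=225578379 shift=28 [end]
Varint 1: bytes[0:4] = 8B 9B C8 6B -> value 225578379 (4 byte(s))
  byte[4]=0xA2 cont=1 payload=0x22=34: acc |= 34<<0 -> acc=34 shift=7
  byte[5]=0x43 cont=0 payload=0x43=67: acc |= 67<<7 -> acc=8610 shift=14 [end]
Varint 2: bytes[4:6] = A2 43 -> value 8610 (2 byte(s))
  byte[6]=0x7C cont=0 payload=0x7C=124: acc |= 124<<0 -> acc=124 shift=7 [end]
Varint 3: bytes[6:7] = 7C -> value 124 (1 byte(s))

Answer: 225578379 8610 124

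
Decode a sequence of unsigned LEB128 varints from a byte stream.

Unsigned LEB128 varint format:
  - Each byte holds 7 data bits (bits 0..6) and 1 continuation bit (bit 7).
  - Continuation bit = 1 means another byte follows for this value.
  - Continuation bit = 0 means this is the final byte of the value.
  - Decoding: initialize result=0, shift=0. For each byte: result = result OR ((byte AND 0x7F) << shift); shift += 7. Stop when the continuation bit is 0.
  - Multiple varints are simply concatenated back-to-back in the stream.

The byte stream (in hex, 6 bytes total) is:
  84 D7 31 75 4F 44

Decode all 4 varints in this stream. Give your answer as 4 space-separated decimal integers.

  byte[0]=0x84 cont=1 payload=0x04=4: acc |= 4<<0 -> acc=4 shift=7
  byte[1]=0xD7 cont=1 payload=0x57=87: acc |= 87<<7 -> acc=11140 shift=14
  byte[2]=0x31 cont=0 payload=0x31=49: acc |= 49<<14 -> acc=813956 shift=21 [end]
Varint 1: bytes[0:3] = 84 D7 31 -> value 813956 (3 byte(s))
  byte[3]=0x75 cont=0 payload=0x75=117: acc |= 117<<0 -> acc=117 shift=7 [end]
Varint 2: bytes[3:4] = 75 -> value 117 (1 byte(s))
  byte[4]=0x4F cont=0 payload=0x4F=79: acc |= 79<<0 -> acc=79 shift=7 [end]
Varint 3: bytes[4:5] = 4F -> value 79 (1 byte(s))
  byte[5]=0x44 cont=0 payload=0x44=68: acc |= 68<<0 -> acc=68 shift=7 [end]
Varint 4: bytes[5:6] = 44 -> value 68 (1 byte(s))

Answer: 813956 117 79 68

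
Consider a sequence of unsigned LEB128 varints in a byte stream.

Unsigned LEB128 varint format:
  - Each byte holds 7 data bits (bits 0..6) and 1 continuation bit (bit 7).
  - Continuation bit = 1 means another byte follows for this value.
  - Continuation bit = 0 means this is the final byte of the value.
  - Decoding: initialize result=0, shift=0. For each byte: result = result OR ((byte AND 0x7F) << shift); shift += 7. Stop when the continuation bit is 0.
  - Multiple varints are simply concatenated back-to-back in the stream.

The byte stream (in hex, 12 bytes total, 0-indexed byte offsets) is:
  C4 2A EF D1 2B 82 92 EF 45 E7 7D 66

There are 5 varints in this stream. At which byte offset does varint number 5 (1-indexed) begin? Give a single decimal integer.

Answer: 11

Derivation:
  byte[0]=0xC4 cont=1 payload=0x44=68: acc |= 68<<0 -> acc=68 shift=7
  byte[1]=0x2A cont=0 payload=0x2A=42: acc |= 42<<7 -> acc=5444 shift=14 [end]
Varint 1: bytes[0:2] = C4 2A -> value 5444 (2 byte(s))
  byte[2]=0xEF cont=1 payload=0x6F=111: acc |= 111<<0 -> acc=111 shift=7
  byte[3]=0xD1 cont=1 payload=0x51=81: acc |= 81<<7 -> acc=10479 shift=14
  byte[4]=0x2B cont=0 payload=0x2B=43: acc |= 43<<14 -> acc=714991 shift=21 [end]
Varint 2: bytes[2:5] = EF D1 2B -> value 714991 (3 byte(s))
  byte[5]=0x82 cont=1 payload=0x02=2: acc |= 2<<0 -> acc=2 shift=7
  byte[6]=0x92 cont=1 payload=0x12=18: acc |= 18<<7 -> acc=2306 shift=14
  byte[7]=0xEF cont=1 payload=0x6F=111: acc |= 111<<14 -> acc=1820930 shift=21
  byte[8]=0x45 cont=0 payload=0x45=69: acc |= 69<<21 -> acc=146524418 shift=28 [end]
Varint 3: bytes[5:9] = 82 92 EF 45 -> value 146524418 (4 byte(s))
  byte[9]=0xE7 cont=1 payload=0x67=103: acc |= 103<<0 -> acc=103 shift=7
  byte[10]=0x7D cont=0 payload=0x7D=125: acc |= 125<<7 -> acc=16103 shift=14 [end]
Varint 4: bytes[9:11] = E7 7D -> value 16103 (2 byte(s))
  byte[11]=0x66 cont=0 payload=0x66=102: acc |= 102<<0 -> acc=102 shift=7 [end]
Varint 5: bytes[11:12] = 66 -> value 102 (1 byte(s))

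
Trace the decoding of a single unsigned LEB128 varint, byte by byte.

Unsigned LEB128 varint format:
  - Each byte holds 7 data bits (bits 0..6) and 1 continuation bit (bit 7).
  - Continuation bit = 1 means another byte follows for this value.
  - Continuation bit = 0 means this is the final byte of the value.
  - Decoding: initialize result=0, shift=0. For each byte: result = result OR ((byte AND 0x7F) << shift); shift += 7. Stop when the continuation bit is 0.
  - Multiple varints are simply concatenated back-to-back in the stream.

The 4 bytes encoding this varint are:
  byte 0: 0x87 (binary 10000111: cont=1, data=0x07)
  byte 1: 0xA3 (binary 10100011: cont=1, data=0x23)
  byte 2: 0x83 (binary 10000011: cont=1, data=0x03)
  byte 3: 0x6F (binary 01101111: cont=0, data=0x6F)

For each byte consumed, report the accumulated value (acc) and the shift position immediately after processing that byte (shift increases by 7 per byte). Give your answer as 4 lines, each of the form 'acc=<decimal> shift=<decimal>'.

byte 0=0x87: payload=0x07=7, contrib = 7<<0 = 7; acc -> 7, shift -> 7
byte 1=0xA3: payload=0x23=35, contrib = 35<<7 = 4480; acc -> 4487, shift -> 14
byte 2=0x83: payload=0x03=3, contrib = 3<<14 = 49152; acc -> 53639, shift -> 21
byte 3=0x6F: payload=0x6F=111, contrib = 111<<21 = 232783872; acc -> 232837511, shift -> 28

Answer: acc=7 shift=7
acc=4487 shift=14
acc=53639 shift=21
acc=232837511 shift=28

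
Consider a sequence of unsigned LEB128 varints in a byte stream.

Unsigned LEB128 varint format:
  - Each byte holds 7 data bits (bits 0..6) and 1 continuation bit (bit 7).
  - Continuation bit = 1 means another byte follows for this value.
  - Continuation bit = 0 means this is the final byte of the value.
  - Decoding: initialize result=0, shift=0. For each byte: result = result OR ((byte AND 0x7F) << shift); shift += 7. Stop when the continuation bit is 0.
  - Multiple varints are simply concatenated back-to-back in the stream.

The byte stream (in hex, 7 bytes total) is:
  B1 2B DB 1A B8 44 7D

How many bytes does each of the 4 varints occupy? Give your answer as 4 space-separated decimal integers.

Answer: 2 2 2 1

Derivation:
  byte[0]=0xB1 cont=1 payload=0x31=49: acc |= 49<<0 -> acc=49 shift=7
  byte[1]=0x2B cont=0 payload=0x2B=43: acc |= 43<<7 -> acc=5553 shift=14 [end]
Varint 1: bytes[0:2] = B1 2B -> value 5553 (2 byte(s))
  byte[2]=0xDB cont=1 payload=0x5B=91: acc |= 91<<0 -> acc=91 shift=7
  byte[3]=0x1A cont=0 payload=0x1A=26: acc |= 26<<7 -> acc=3419 shift=14 [end]
Varint 2: bytes[2:4] = DB 1A -> value 3419 (2 byte(s))
  byte[4]=0xB8 cont=1 payload=0x38=56: acc |= 56<<0 -> acc=56 shift=7
  byte[5]=0x44 cont=0 payload=0x44=68: acc |= 68<<7 -> acc=8760 shift=14 [end]
Varint 3: bytes[4:6] = B8 44 -> value 8760 (2 byte(s))
  byte[6]=0x7D cont=0 payload=0x7D=125: acc |= 125<<0 -> acc=125 shift=7 [end]
Varint 4: bytes[6:7] = 7D -> value 125 (1 byte(s))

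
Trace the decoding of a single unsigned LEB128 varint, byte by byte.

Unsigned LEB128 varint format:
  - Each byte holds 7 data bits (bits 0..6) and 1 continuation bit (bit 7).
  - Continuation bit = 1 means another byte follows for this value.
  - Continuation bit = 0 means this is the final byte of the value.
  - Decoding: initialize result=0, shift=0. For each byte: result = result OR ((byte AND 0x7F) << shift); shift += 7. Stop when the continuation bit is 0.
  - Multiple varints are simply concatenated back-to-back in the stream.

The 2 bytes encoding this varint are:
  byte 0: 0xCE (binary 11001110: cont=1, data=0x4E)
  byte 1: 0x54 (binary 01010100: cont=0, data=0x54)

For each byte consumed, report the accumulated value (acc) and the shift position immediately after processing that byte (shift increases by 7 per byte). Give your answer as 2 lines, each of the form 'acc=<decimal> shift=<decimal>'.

byte 0=0xCE: payload=0x4E=78, contrib = 78<<0 = 78; acc -> 78, shift -> 7
byte 1=0x54: payload=0x54=84, contrib = 84<<7 = 10752; acc -> 10830, shift -> 14

Answer: acc=78 shift=7
acc=10830 shift=14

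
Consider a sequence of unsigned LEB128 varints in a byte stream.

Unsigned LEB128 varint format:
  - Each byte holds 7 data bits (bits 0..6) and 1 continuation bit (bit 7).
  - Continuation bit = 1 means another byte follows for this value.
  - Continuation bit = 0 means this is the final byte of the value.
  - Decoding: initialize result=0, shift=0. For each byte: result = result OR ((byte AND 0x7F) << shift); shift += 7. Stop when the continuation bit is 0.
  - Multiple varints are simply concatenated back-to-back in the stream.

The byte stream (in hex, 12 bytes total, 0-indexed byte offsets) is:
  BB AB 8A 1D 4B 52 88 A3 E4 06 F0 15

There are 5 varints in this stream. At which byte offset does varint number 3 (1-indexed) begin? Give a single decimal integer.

  byte[0]=0xBB cont=1 payload=0x3B=59: acc |= 59<<0 -> acc=59 shift=7
  byte[1]=0xAB cont=1 payload=0x2B=43: acc |= 43<<7 -> acc=5563 shift=14
  byte[2]=0x8A cont=1 payload=0x0A=10: acc |= 10<<14 -> acc=169403 shift=21
  byte[3]=0x1D cont=0 payload=0x1D=29: acc |= 29<<21 -> acc=60986811 shift=28 [end]
Varint 1: bytes[0:4] = BB AB 8A 1D -> value 60986811 (4 byte(s))
  byte[4]=0x4B cont=0 payload=0x4B=75: acc |= 75<<0 -> acc=75 shift=7 [end]
Varint 2: bytes[4:5] = 4B -> value 75 (1 byte(s))
  byte[5]=0x52 cont=0 payload=0x52=82: acc |= 82<<0 -> acc=82 shift=7 [end]
Varint 3: bytes[5:6] = 52 -> value 82 (1 byte(s))
  byte[6]=0x88 cont=1 payload=0x08=8: acc |= 8<<0 -> acc=8 shift=7
  byte[7]=0xA3 cont=1 payload=0x23=35: acc |= 35<<7 -> acc=4488 shift=14
  byte[8]=0xE4 cont=1 payload=0x64=100: acc |= 100<<14 -> acc=1642888 shift=21
  byte[9]=0x06 cont=0 payload=0x06=6: acc |= 6<<21 -> acc=14225800 shift=28 [end]
Varint 4: bytes[6:10] = 88 A3 E4 06 -> value 14225800 (4 byte(s))
  byte[10]=0xF0 cont=1 payload=0x70=112: acc |= 112<<0 -> acc=112 shift=7
  byte[11]=0x15 cont=0 payload=0x15=21: acc |= 21<<7 -> acc=2800 shift=14 [end]
Varint 5: bytes[10:12] = F0 15 -> value 2800 (2 byte(s))

Answer: 5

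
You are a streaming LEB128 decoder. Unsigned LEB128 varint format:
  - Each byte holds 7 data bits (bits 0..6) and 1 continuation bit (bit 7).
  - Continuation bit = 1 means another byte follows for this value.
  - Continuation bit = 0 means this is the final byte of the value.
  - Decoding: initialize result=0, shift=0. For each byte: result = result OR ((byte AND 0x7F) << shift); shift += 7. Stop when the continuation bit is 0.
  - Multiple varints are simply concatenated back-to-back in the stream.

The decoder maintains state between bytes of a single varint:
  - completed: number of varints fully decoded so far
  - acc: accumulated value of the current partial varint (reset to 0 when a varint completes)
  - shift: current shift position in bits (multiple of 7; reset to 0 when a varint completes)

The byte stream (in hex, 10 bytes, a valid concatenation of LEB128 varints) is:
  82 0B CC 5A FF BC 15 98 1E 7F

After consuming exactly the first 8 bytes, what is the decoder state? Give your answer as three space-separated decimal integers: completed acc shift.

Answer: 3 24 7

Derivation:
byte[0]=0x82 cont=1 payload=0x02: acc |= 2<<0 -> completed=0 acc=2 shift=7
byte[1]=0x0B cont=0 payload=0x0B: varint #1 complete (value=1410); reset -> completed=1 acc=0 shift=0
byte[2]=0xCC cont=1 payload=0x4C: acc |= 76<<0 -> completed=1 acc=76 shift=7
byte[3]=0x5A cont=0 payload=0x5A: varint #2 complete (value=11596); reset -> completed=2 acc=0 shift=0
byte[4]=0xFF cont=1 payload=0x7F: acc |= 127<<0 -> completed=2 acc=127 shift=7
byte[5]=0xBC cont=1 payload=0x3C: acc |= 60<<7 -> completed=2 acc=7807 shift=14
byte[6]=0x15 cont=0 payload=0x15: varint #3 complete (value=351871); reset -> completed=3 acc=0 shift=0
byte[7]=0x98 cont=1 payload=0x18: acc |= 24<<0 -> completed=3 acc=24 shift=7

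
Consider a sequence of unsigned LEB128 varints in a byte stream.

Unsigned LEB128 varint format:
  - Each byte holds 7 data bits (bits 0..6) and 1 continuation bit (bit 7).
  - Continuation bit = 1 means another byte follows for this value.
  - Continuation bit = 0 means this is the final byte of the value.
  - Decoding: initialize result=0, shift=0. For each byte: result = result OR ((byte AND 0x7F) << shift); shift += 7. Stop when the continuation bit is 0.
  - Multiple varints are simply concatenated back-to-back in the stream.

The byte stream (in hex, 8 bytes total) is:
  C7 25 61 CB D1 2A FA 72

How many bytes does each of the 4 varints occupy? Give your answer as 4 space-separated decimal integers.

  byte[0]=0xC7 cont=1 payload=0x47=71: acc |= 71<<0 -> acc=71 shift=7
  byte[1]=0x25 cont=0 payload=0x25=37: acc |= 37<<7 -> acc=4807 shift=14 [end]
Varint 1: bytes[0:2] = C7 25 -> value 4807 (2 byte(s))
  byte[2]=0x61 cont=0 payload=0x61=97: acc |= 97<<0 -> acc=97 shift=7 [end]
Varint 2: bytes[2:3] = 61 -> value 97 (1 byte(s))
  byte[3]=0xCB cont=1 payload=0x4B=75: acc |= 75<<0 -> acc=75 shift=7
  byte[4]=0xD1 cont=1 payload=0x51=81: acc |= 81<<7 -> acc=10443 shift=14
  byte[5]=0x2A cont=0 payload=0x2A=42: acc |= 42<<14 -> acc=698571 shift=21 [end]
Varint 3: bytes[3:6] = CB D1 2A -> value 698571 (3 byte(s))
  byte[6]=0xFA cont=1 payload=0x7A=122: acc |= 122<<0 -> acc=122 shift=7
  byte[7]=0x72 cont=0 payload=0x72=114: acc |= 114<<7 -> acc=14714 shift=14 [end]
Varint 4: bytes[6:8] = FA 72 -> value 14714 (2 byte(s))

Answer: 2 1 3 2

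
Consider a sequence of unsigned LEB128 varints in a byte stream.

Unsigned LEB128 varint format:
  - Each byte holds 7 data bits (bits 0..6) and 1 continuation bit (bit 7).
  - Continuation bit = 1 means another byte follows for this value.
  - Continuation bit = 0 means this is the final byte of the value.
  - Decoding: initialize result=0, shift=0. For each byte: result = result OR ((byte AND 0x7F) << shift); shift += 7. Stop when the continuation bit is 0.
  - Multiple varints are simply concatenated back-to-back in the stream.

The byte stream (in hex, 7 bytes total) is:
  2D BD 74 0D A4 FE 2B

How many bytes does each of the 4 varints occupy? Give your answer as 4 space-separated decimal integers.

Answer: 1 2 1 3

Derivation:
  byte[0]=0x2D cont=0 payload=0x2D=45: acc |= 45<<0 -> acc=45 shift=7 [end]
Varint 1: bytes[0:1] = 2D -> value 45 (1 byte(s))
  byte[1]=0xBD cont=1 payload=0x3D=61: acc |= 61<<0 -> acc=61 shift=7
  byte[2]=0x74 cont=0 payload=0x74=116: acc |= 116<<7 -> acc=14909 shift=14 [end]
Varint 2: bytes[1:3] = BD 74 -> value 14909 (2 byte(s))
  byte[3]=0x0D cont=0 payload=0x0D=13: acc |= 13<<0 -> acc=13 shift=7 [end]
Varint 3: bytes[3:4] = 0D -> value 13 (1 byte(s))
  byte[4]=0xA4 cont=1 payload=0x24=36: acc |= 36<<0 -> acc=36 shift=7
  byte[5]=0xFE cont=1 payload=0x7E=126: acc |= 126<<7 -> acc=16164 shift=14
  byte[6]=0x2B cont=0 payload=0x2B=43: acc |= 43<<14 -> acc=720676 shift=21 [end]
Varint 4: bytes[4:7] = A4 FE 2B -> value 720676 (3 byte(s))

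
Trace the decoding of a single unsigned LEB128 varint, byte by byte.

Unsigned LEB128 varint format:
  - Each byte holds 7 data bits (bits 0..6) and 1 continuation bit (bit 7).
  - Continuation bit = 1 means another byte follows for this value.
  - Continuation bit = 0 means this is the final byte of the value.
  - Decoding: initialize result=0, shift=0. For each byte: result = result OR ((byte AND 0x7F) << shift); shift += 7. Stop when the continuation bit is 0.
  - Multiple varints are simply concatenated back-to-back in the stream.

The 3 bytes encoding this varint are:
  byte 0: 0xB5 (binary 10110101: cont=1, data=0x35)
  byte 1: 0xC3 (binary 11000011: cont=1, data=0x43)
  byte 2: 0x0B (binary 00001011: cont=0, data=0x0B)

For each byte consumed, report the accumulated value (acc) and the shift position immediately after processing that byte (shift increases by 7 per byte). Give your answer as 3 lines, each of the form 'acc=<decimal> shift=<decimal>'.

Answer: acc=53 shift=7
acc=8629 shift=14
acc=188853 shift=21

Derivation:
byte 0=0xB5: payload=0x35=53, contrib = 53<<0 = 53; acc -> 53, shift -> 7
byte 1=0xC3: payload=0x43=67, contrib = 67<<7 = 8576; acc -> 8629, shift -> 14
byte 2=0x0B: payload=0x0B=11, contrib = 11<<14 = 180224; acc -> 188853, shift -> 21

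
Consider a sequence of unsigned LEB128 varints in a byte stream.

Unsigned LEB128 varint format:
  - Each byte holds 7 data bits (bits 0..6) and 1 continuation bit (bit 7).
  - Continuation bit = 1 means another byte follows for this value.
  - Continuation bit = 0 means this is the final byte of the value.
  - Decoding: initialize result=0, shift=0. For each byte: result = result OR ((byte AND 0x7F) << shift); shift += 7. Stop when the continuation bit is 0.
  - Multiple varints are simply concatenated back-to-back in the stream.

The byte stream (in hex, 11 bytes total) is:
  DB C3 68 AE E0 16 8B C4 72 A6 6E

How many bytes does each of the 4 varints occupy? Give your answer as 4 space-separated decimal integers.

Answer: 3 3 3 2

Derivation:
  byte[0]=0xDB cont=1 payload=0x5B=91: acc |= 91<<0 -> acc=91 shift=7
  byte[1]=0xC3 cont=1 payload=0x43=67: acc |= 67<<7 -> acc=8667 shift=14
  byte[2]=0x68 cont=0 payload=0x68=104: acc |= 104<<14 -> acc=1712603 shift=21 [end]
Varint 1: bytes[0:3] = DB C3 68 -> value 1712603 (3 byte(s))
  byte[3]=0xAE cont=1 payload=0x2E=46: acc |= 46<<0 -> acc=46 shift=7
  byte[4]=0xE0 cont=1 payload=0x60=96: acc |= 96<<7 -> acc=12334 shift=14
  byte[5]=0x16 cont=0 payload=0x16=22: acc |= 22<<14 -> acc=372782 shift=21 [end]
Varint 2: bytes[3:6] = AE E0 16 -> value 372782 (3 byte(s))
  byte[6]=0x8B cont=1 payload=0x0B=11: acc |= 11<<0 -> acc=11 shift=7
  byte[7]=0xC4 cont=1 payload=0x44=68: acc |= 68<<7 -> acc=8715 shift=14
  byte[8]=0x72 cont=0 payload=0x72=114: acc |= 114<<14 -> acc=1876491 shift=21 [end]
Varint 3: bytes[6:9] = 8B C4 72 -> value 1876491 (3 byte(s))
  byte[9]=0xA6 cont=1 payload=0x26=38: acc |= 38<<0 -> acc=38 shift=7
  byte[10]=0x6E cont=0 payload=0x6E=110: acc |= 110<<7 -> acc=14118 shift=14 [end]
Varint 4: bytes[9:11] = A6 6E -> value 14118 (2 byte(s))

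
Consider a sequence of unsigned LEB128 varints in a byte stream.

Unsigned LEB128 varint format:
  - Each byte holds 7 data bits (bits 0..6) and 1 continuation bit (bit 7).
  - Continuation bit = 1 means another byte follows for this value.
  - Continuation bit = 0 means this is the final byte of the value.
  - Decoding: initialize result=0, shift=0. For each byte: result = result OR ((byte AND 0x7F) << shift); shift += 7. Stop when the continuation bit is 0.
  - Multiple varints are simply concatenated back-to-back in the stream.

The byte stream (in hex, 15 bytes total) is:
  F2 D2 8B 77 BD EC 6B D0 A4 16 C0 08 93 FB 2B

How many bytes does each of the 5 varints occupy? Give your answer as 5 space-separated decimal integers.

Answer: 4 3 3 2 3

Derivation:
  byte[0]=0xF2 cont=1 payload=0x72=114: acc |= 114<<0 -> acc=114 shift=7
  byte[1]=0xD2 cont=1 payload=0x52=82: acc |= 82<<7 -> acc=10610 shift=14
  byte[2]=0x8B cont=1 payload=0x0B=11: acc |= 11<<14 -> acc=190834 shift=21
  byte[3]=0x77 cont=0 payload=0x77=119: acc |= 119<<21 -> acc=249751922 shift=28 [end]
Varint 1: bytes[0:4] = F2 D2 8B 77 -> value 249751922 (4 byte(s))
  byte[4]=0xBD cont=1 payload=0x3D=61: acc |= 61<<0 -> acc=61 shift=7
  byte[5]=0xEC cont=1 payload=0x6C=108: acc |= 108<<7 -> acc=13885 shift=14
  byte[6]=0x6B cont=0 payload=0x6B=107: acc |= 107<<14 -> acc=1766973 shift=21 [end]
Varint 2: bytes[4:7] = BD EC 6B -> value 1766973 (3 byte(s))
  byte[7]=0xD0 cont=1 payload=0x50=80: acc |= 80<<0 -> acc=80 shift=7
  byte[8]=0xA4 cont=1 payload=0x24=36: acc |= 36<<7 -> acc=4688 shift=14
  byte[9]=0x16 cont=0 payload=0x16=22: acc |= 22<<14 -> acc=365136 shift=21 [end]
Varint 3: bytes[7:10] = D0 A4 16 -> value 365136 (3 byte(s))
  byte[10]=0xC0 cont=1 payload=0x40=64: acc |= 64<<0 -> acc=64 shift=7
  byte[11]=0x08 cont=0 payload=0x08=8: acc |= 8<<7 -> acc=1088 shift=14 [end]
Varint 4: bytes[10:12] = C0 08 -> value 1088 (2 byte(s))
  byte[12]=0x93 cont=1 payload=0x13=19: acc |= 19<<0 -> acc=19 shift=7
  byte[13]=0xFB cont=1 payload=0x7B=123: acc |= 123<<7 -> acc=15763 shift=14
  byte[14]=0x2B cont=0 payload=0x2B=43: acc |= 43<<14 -> acc=720275 shift=21 [end]
Varint 5: bytes[12:15] = 93 FB 2B -> value 720275 (3 byte(s))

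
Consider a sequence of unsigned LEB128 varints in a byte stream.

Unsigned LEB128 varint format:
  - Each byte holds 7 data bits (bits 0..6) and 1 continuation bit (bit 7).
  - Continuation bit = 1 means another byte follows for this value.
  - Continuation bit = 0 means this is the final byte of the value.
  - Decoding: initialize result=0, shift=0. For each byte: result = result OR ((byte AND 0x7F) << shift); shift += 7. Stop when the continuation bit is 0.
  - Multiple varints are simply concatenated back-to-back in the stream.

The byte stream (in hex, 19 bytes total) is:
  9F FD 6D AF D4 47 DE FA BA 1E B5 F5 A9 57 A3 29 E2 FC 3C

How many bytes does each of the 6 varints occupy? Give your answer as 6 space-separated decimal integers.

Answer: 3 3 4 4 2 3

Derivation:
  byte[0]=0x9F cont=1 payload=0x1F=31: acc |= 31<<0 -> acc=31 shift=7
  byte[1]=0xFD cont=1 payload=0x7D=125: acc |= 125<<7 -> acc=16031 shift=14
  byte[2]=0x6D cont=0 payload=0x6D=109: acc |= 109<<14 -> acc=1801887 shift=21 [end]
Varint 1: bytes[0:3] = 9F FD 6D -> value 1801887 (3 byte(s))
  byte[3]=0xAF cont=1 payload=0x2F=47: acc |= 47<<0 -> acc=47 shift=7
  byte[4]=0xD4 cont=1 payload=0x54=84: acc |= 84<<7 -> acc=10799 shift=14
  byte[5]=0x47 cont=0 payload=0x47=71: acc |= 71<<14 -> acc=1174063 shift=21 [end]
Varint 2: bytes[3:6] = AF D4 47 -> value 1174063 (3 byte(s))
  byte[6]=0xDE cont=1 payload=0x5E=94: acc |= 94<<0 -> acc=94 shift=7
  byte[7]=0xFA cont=1 payload=0x7A=122: acc |= 122<<7 -> acc=15710 shift=14
  byte[8]=0xBA cont=1 payload=0x3A=58: acc |= 58<<14 -> acc=965982 shift=21
  byte[9]=0x1E cont=0 payload=0x1E=30: acc |= 30<<21 -> acc=63880542 shift=28 [end]
Varint 3: bytes[6:10] = DE FA BA 1E -> value 63880542 (4 byte(s))
  byte[10]=0xB5 cont=1 payload=0x35=53: acc |= 53<<0 -> acc=53 shift=7
  byte[11]=0xF5 cont=1 payload=0x75=117: acc |= 117<<7 -> acc=15029 shift=14
  byte[12]=0xA9 cont=1 payload=0x29=41: acc |= 41<<14 -> acc=686773 shift=21
  byte[13]=0x57 cont=0 payload=0x57=87: acc |= 87<<21 -> acc=183138997 shift=28 [end]
Varint 4: bytes[10:14] = B5 F5 A9 57 -> value 183138997 (4 byte(s))
  byte[14]=0xA3 cont=1 payload=0x23=35: acc |= 35<<0 -> acc=35 shift=7
  byte[15]=0x29 cont=0 payload=0x29=41: acc |= 41<<7 -> acc=5283 shift=14 [end]
Varint 5: bytes[14:16] = A3 29 -> value 5283 (2 byte(s))
  byte[16]=0xE2 cont=1 payload=0x62=98: acc |= 98<<0 -> acc=98 shift=7
  byte[17]=0xFC cont=1 payload=0x7C=124: acc |= 124<<7 -> acc=15970 shift=14
  byte[18]=0x3C cont=0 payload=0x3C=60: acc |= 60<<14 -> acc=999010 shift=21 [end]
Varint 6: bytes[16:19] = E2 FC 3C -> value 999010 (3 byte(s))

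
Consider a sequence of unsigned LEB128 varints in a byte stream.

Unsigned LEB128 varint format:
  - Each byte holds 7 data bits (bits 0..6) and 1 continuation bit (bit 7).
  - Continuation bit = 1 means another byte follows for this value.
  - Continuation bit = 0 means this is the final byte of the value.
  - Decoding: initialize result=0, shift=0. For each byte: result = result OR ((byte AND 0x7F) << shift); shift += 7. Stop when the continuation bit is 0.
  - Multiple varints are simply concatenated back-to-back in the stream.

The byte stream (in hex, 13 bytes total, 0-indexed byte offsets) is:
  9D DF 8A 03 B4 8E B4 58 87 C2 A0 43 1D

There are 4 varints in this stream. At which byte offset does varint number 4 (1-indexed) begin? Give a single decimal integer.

Answer: 12

Derivation:
  byte[0]=0x9D cont=1 payload=0x1D=29: acc |= 29<<0 -> acc=29 shift=7
  byte[1]=0xDF cont=1 payload=0x5F=95: acc |= 95<<7 -> acc=12189 shift=14
  byte[2]=0x8A cont=1 payload=0x0A=10: acc |= 10<<14 -> acc=176029 shift=21
  byte[3]=0x03 cont=0 payload=0x03=3: acc |= 3<<21 -> acc=6467485 shift=28 [end]
Varint 1: bytes[0:4] = 9D DF 8A 03 -> value 6467485 (4 byte(s))
  byte[4]=0xB4 cont=1 payload=0x34=52: acc |= 52<<0 -> acc=52 shift=7
  byte[5]=0x8E cont=1 payload=0x0E=14: acc |= 14<<7 -> acc=1844 shift=14
  byte[6]=0xB4 cont=1 payload=0x34=52: acc |= 52<<14 -> acc=853812 shift=21
  byte[7]=0x58 cont=0 payload=0x58=88: acc |= 88<<21 -> acc=185403188 shift=28 [end]
Varint 2: bytes[4:8] = B4 8E B4 58 -> value 185403188 (4 byte(s))
  byte[8]=0x87 cont=1 payload=0x07=7: acc |= 7<<0 -> acc=7 shift=7
  byte[9]=0xC2 cont=1 payload=0x42=66: acc |= 66<<7 -> acc=8455 shift=14
  byte[10]=0xA0 cont=1 payload=0x20=32: acc |= 32<<14 -> acc=532743 shift=21
  byte[11]=0x43 cont=0 payload=0x43=67: acc |= 67<<21 -> acc=141041927 shift=28 [end]
Varint 3: bytes[8:12] = 87 C2 A0 43 -> value 141041927 (4 byte(s))
  byte[12]=0x1D cont=0 payload=0x1D=29: acc |= 29<<0 -> acc=29 shift=7 [end]
Varint 4: bytes[12:13] = 1D -> value 29 (1 byte(s))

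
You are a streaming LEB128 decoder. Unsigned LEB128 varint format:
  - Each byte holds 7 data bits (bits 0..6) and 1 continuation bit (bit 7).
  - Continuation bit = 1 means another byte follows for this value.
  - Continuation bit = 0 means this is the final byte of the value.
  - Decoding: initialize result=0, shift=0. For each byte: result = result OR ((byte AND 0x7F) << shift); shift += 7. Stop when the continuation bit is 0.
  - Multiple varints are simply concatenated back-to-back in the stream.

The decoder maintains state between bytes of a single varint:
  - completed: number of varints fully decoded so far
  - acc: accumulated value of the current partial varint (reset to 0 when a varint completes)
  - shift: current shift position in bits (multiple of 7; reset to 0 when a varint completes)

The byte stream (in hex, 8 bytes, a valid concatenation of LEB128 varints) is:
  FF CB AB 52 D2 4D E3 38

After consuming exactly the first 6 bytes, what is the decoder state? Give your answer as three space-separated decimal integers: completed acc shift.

byte[0]=0xFF cont=1 payload=0x7F: acc |= 127<<0 -> completed=0 acc=127 shift=7
byte[1]=0xCB cont=1 payload=0x4B: acc |= 75<<7 -> completed=0 acc=9727 shift=14
byte[2]=0xAB cont=1 payload=0x2B: acc |= 43<<14 -> completed=0 acc=714239 shift=21
byte[3]=0x52 cont=0 payload=0x52: varint #1 complete (value=172680703); reset -> completed=1 acc=0 shift=0
byte[4]=0xD2 cont=1 payload=0x52: acc |= 82<<0 -> completed=1 acc=82 shift=7
byte[5]=0x4D cont=0 payload=0x4D: varint #2 complete (value=9938); reset -> completed=2 acc=0 shift=0

Answer: 2 0 0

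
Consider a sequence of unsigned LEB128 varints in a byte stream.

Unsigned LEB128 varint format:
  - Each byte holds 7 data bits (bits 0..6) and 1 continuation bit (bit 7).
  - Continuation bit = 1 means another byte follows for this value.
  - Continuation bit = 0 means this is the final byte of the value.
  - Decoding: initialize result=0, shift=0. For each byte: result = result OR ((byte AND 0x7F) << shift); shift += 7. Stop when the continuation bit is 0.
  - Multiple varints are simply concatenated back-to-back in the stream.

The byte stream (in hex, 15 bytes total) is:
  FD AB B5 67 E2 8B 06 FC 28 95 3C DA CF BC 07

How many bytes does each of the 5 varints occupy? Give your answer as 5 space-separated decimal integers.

  byte[0]=0xFD cont=1 payload=0x7D=125: acc |= 125<<0 -> acc=125 shift=7
  byte[1]=0xAB cont=1 payload=0x2B=43: acc |= 43<<7 -> acc=5629 shift=14
  byte[2]=0xB5 cont=1 payload=0x35=53: acc |= 53<<14 -> acc=873981 shift=21
  byte[3]=0x67 cont=0 payload=0x67=103: acc |= 103<<21 -> acc=216880637 shift=28 [end]
Varint 1: bytes[0:4] = FD AB B5 67 -> value 216880637 (4 byte(s))
  byte[4]=0xE2 cont=1 payload=0x62=98: acc |= 98<<0 -> acc=98 shift=7
  byte[5]=0x8B cont=1 payload=0x0B=11: acc |= 11<<7 -> acc=1506 shift=14
  byte[6]=0x06 cont=0 payload=0x06=6: acc |= 6<<14 -> acc=99810 shift=21 [end]
Varint 2: bytes[4:7] = E2 8B 06 -> value 99810 (3 byte(s))
  byte[7]=0xFC cont=1 payload=0x7C=124: acc |= 124<<0 -> acc=124 shift=7
  byte[8]=0x28 cont=0 payload=0x28=40: acc |= 40<<7 -> acc=5244 shift=14 [end]
Varint 3: bytes[7:9] = FC 28 -> value 5244 (2 byte(s))
  byte[9]=0x95 cont=1 payload=0x15=21: acc |= 21<<0 -> acc=21 shift=7
  byte[10]=0x3C cont=0 payload=0x3C=60: acc |= 60<<7 -> acc=7701 shift=14 [end]
Varint 4: bytes[9:11] = 95 3C -> value 7701 (2 byte(s))
  byte[11]=0xDA cont=1 payload=0x5A=90: acc |= 90<<0 -> acc=90 shift=7
  byte[12]=0xCF cont=1 payload=0x4F=79: acc |= 79<<7 -> acc=10202 shift=14
  byte[13]=0xBC cont=1 payload=0x3C=60: acc |= 60<<14 -> acc=993242 shift=21
  byte[14]=0x07 cont=0 payload=0x07=7: acc |= 7<<21 -> acc=15673306 shift=28 [end]
Varint 5: bytes[11:15] = DA CF BC 07 -> value 15673306 (4 byte(s))

Answer: 4 3 2 2 4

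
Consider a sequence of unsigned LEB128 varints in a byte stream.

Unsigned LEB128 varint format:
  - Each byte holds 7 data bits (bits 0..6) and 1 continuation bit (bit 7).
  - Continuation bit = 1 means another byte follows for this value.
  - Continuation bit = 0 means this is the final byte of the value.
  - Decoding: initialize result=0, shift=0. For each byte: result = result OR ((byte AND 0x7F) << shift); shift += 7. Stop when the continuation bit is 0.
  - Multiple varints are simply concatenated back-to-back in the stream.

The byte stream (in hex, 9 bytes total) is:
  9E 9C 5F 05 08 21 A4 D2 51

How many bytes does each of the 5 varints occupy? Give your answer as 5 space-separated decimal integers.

Answer: 3 1 1 1 3

Derivation:
  byte[0]=0x9E cont=1 payload=0x1E=30: acc |= 30<<0 -> acc=30 shift=7
  byte[1]=0x9C cont=1 payload=0x1C=28: acc |= 28<<7 -> acc=3614 shift=14
  byte[2]=0x5F cont=0 payload=0x5F=95: acc |= 95<<14 -> acc=1560094 shift=21 [end]
Varint 1: bytes[0:3] = 9E 9C 5F -> value 1560094 (3 byte(s))
  byte[3]=0x05 cont=0 payload=0x05=5: acc |= 5<<0 -> acc=5 shift=7 [end]
Varint 2: bytes[3:4] = 05 -> value 5 (1 byte(s))
  byte[4]=0x08 cont=0 payload=0x08=8: acc |= 8<<0 -> acc=8 shift=7 [end]
Varint 3: bytes[4:5] = 08 -> value 8 (1 byte(s))
  byte[5]=0x21 cont=0 payload=0x21=33: acc |= 33<<0 -> acc=33 shift=7 [end]
Varint 4: bytes[5:6] = 21 -> value 33 (1 byte(s))
  byte[6]=0xA4 cont=1 payload=0x24=36: acc |= 36<<0 -> acc=36 shift=7
  byte[7]=0xD2 cont=1 payload=0x52=82: acc |= 82<<7 -> acc=10532 shift=14
  byte[8]=0x51 cont=0 payload=0x51=81: acc |= 81<<14 -> acc=1337636 shift=21 [end]
Varint 5: bytes[6:9] = A4 D2 51 -> value 1337636 (3 byte(s))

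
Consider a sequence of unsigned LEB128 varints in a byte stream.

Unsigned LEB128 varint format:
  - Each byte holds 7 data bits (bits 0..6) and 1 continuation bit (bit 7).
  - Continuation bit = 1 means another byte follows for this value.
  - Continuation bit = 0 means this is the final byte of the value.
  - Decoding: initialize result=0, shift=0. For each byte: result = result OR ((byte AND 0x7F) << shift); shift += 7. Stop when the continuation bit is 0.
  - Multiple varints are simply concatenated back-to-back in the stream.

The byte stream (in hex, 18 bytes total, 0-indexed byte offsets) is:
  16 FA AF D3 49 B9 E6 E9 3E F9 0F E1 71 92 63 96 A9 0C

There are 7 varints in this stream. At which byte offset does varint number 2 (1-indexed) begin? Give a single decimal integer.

  byte[0]=0x16 cont=0 payload=0x16=22: acc |= 22<<0 -> acc=22 shift=7 [end]
Varint 1: bytes[0:1] = 16 -> value 22 (1 byte(s))
  byte[1]=0xFA cont=1 payload=0x7A=122: acc |= 122<<0 -> acc=122 shift=7
  byte[2]=0xAF cont=1 payload=0x2F=47: acc |= 47<<7 -> acc=6138 shift=14
  byte[3]=0xD3 cont=1 payload=0x53=83: acc |= 83<<14 -> acc=1366010 shift=21
  byte[4]=0x49 cont=0 payload=0x49=73: acc |= 73<<21 -> acc=154458106 shift=28 [end]
Varint 2: bytes[1:5] = FA AF D3 49 -> value 154458106 (4 byte(s))
  byte[5]=0xB9 cont=1 payload=0x39=57: acc |= 57<<0 -> acc=57 shift=7
  byte[6]=0xE6 cont=1 payload=0x66=102: acc |= 102<<7 -> acc=13113 shift=14
  byte[7]=0xE9 cont=1 payload=0x69=105: acc |= 105<<14 -> acc=1733433 shift=21
  byte[8]=0x3E cont=0 payload=0x3E=62: acc |= 62<<21 -> acc=131756857 shift=28 [end]
Varint 3: bytes[5:9] = B9 E6 E9 3E -> value 131756857 (4 byte(s))
  byte[9]=0xF9 cont=1 payload=0x79=121: acc |= 121<<0 -> acc=121 shift=7
  byte[10]=0x0F cont=0 payload=0x0F=15: acc |= 15<<7 -> acc=2041 shift=14 [end]
Varint 4: bytes[9:11] = F9 0F -> value 2041 (2 byte(s))
  byte[11]=0xE1 cont=1 payload=0x61=97: acc |= 97<<0 -> acc=97 shift=7
  byte[12]=0x71 cont=0 payload=0x71=113: acc |= 113<<7 -> acc=14561 shift=14 [end]
Varint 5: bytes[11:13] = E1 71 -> value 14561 (2 byte(s))
  byte[13]=0x92 cont=1 payload=0x12=18: acc |= 18<<0 -> acc=18 shift=7
  byte[14]=0x63 cont=0 payload=0x63=99: acc |= 99<<7 -> acc=12690 shift=14 [end]
Varint 6: bytes[13:15] = 92 63 -> value 12690 (2 byte(s))
  byte[15]=0x96 cont=1 payload=0x16=22: acc |= 22<<0 -> acc=22 shift=7
  byte[16]=0xA9 cont=1 payload=0x29=41: acc |= 41<<7 -> acc=5270 shift=14
  byte[17]=0x0C cont=0 payload=0x0C=12: acc |= 12<<14 -> acc=201878 shift=21 [end]
Varint 7: bytes[15:18] = 96 A9 0C -> value 201878 (3 byte(s))

Answer: 1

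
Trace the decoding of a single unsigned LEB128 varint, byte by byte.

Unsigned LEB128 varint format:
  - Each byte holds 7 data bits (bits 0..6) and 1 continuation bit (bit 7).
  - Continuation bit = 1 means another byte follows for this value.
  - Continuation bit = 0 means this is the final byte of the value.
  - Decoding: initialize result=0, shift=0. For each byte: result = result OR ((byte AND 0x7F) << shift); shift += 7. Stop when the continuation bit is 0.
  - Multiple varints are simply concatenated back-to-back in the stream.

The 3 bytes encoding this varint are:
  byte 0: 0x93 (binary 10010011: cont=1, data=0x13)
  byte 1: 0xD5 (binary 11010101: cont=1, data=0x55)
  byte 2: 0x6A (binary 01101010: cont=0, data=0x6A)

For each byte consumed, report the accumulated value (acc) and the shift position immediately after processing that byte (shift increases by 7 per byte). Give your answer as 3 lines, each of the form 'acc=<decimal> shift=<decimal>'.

Answer: acc=19 shift=7
acc=10899 shift=14
acc=1747603 shift=21

Derivation:
byte 0=0x93: payload=0x13=19, contrib = 19<<0 = 19; acc -> 19, shift -> 7
byte 1=0xD5: payload=0x55=85, contrib = 85<<7 = 10880; acc -> 10899, shift -> 14
byte 2=0x6A: payload=0x6A=106, contrib = 106<<14 = 1736704; acc -> 1747603, shift -> 21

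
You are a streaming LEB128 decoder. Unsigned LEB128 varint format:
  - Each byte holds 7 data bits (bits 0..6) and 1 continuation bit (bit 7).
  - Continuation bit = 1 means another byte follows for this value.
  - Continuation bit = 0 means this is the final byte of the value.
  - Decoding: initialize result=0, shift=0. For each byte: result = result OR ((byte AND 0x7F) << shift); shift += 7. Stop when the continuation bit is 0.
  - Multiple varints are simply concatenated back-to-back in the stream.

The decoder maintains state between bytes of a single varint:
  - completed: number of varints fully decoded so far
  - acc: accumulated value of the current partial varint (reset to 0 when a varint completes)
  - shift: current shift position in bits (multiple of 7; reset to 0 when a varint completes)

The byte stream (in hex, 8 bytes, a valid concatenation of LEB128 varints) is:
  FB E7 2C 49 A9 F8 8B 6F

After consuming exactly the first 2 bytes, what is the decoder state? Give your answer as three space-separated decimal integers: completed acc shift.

Answer: 0 13307 14

Derivation:
byte[0]=0xFB cont=1 payload=0x7B: acc |= 123<<0 -> completed=0 acc=123 shift=7
byte[1]=0xE7 cont=1 payload=0x67: acc |= 103<<7 -> completed=0 acc=13307 shift=14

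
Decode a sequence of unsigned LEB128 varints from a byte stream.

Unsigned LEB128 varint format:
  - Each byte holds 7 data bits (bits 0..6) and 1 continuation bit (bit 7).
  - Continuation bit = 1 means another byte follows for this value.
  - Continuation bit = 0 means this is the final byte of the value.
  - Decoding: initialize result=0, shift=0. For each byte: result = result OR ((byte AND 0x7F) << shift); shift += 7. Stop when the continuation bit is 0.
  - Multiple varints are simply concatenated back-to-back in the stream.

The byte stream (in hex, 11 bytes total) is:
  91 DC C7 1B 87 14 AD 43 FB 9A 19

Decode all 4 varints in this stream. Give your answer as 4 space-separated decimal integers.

  byte[0]=0x91 cont=1 payload=0x11=17: acc |= 17<<0 -> acc=17 shift=7
  byte[1]=0xDC cont=1 payload=0x5C=92: acc |= 92<<7 -> acc=11793 shift=14
  byte[2]=0xC7 cont=1 payload=0x47=71: acc |= 71<<14 -> acc=1175057 shift=21
  byte[3]=0x1B cont=0 payload=0x1B=27: acc |= 27<<21 -> acc=57798161 shift=28 [end]
Varint 1: bytes[0:4] = 91 DC C7 1B -> value 57798161 (4 byte(s))
  byte[4]=0x87 cont=1 payload=0x07=7: acc |= 7<<0 -> acc=7 shift=7
  byte[5]=0x14 cont=0 payload=0x14=20: acc |= 20<<7 -> acc=2567 shift=14 [end]
Varint 2: bytes[4:6] = 87 14 -> value 2567 (2 byte(s))
  byte[6]=0xAD cont=1 payload=0x2D=45: acc |= 45<<0 -> acc=45 shift=7
  byte[7]=0x43 cont=0 payload=0x43=67: acc |= 67<<7 -> acc=8621 shift=14 [end]
Varint 3: bytes[6:8] = AD 43 -> value 8621 (2 byte(s))
  byte[8]=0xFB cont=1 payload=0x7B=123: acc |= 123<<0 -> acc=123 shift=7
  byte[9]=0x9A cont=1 payload=0x1A=26: acc |= 26<<7 -> acc=3451 shift=14
  byte[10]=0x19 cont=0 payload=0x19=25: acc |= 25<<14 -> acc=413051 shift=21 [end]
Varint 4: bytes[8:11] = FB 9A 19 -> value 413051 (3 byte(s))

Answer: 57798161 2567 8621 413051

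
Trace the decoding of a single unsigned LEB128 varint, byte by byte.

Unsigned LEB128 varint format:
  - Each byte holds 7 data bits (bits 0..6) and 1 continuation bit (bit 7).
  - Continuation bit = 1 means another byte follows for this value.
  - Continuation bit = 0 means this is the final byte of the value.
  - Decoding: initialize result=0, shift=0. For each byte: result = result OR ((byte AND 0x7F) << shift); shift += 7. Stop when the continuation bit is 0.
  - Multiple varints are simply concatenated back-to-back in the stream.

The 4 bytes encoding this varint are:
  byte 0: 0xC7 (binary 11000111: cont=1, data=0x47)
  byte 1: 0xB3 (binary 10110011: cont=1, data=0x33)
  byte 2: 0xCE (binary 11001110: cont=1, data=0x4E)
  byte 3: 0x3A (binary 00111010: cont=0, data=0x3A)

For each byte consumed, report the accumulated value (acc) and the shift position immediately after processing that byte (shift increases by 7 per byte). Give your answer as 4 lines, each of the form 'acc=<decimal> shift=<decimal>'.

byte 0=0xC7: payload=0x47=71, contrib = 71<<0 = 71; acc -> 71, shift -> 7
byte 1=0xB3: payload=0x33=51, contrib = 51<<7 = 6528; acc -> 6599, shift -> 14
byte 2=0xCE: payload=0x4E=78, contrib = 78<<14 = 1277952; acc -> 1284551, shift -> 21
byte 3=0x3A: payload=0x3A=58, contrib = 58<<21 = 121634816; acc -> 122919367, shift -> 28

Answer: acc=71 shift=7
acc=6599 shift=14
acc=1284551 shift=21
acc=122919367 shift=28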